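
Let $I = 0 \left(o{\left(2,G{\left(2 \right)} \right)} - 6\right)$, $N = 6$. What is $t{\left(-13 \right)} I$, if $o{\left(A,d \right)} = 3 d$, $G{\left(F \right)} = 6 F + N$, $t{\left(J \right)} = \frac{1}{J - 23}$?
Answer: $0$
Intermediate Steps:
$t{\left(J \right)} = \frac{1}{-23 + J}$
$G{\left(F \right)} = 6 + 6 F$ ($G{\left(F \right)} = 6 F + 6 = 6 + 6 F$)
$I = 0$ ($I = 0 \left(3 \left(6 + 6 \cdot 2\right) - 6\right) = 0 \left(3 \left(6 + 12\right) - 6\right) = 0 \left(3 \cdot 18 - 6\right) = 0 \left(54 - 6\right) = 0 \cdot 48 = 0$)
$t{\left(-13 \right)} I = \frac{1}{-23 - 13} \cdot 0 = \frac{1}{-36} \cdot 0 = \left(- \frac{1}{36}\right) 0 = 0$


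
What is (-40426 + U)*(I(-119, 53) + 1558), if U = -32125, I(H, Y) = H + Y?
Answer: -108246092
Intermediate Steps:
(-40426 + U)*(I(-119, 53) + 1558) = (-40426 - 32125)*((-119 + 53) + 1558) = -72551*(-66 + 1558) = -72551*1492 = -108246092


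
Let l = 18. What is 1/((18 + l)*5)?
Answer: 1/180 ≈ 0.0055556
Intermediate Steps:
1/((18 + l)*5) = 1/((18 + 18)*5) = 1/(36*5) = 1/180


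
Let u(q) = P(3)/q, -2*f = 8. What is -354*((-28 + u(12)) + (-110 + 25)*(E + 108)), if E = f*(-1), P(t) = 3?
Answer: 6759807/2 ≈ 3.3799e+6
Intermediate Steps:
f = -4 (f = -½*8 = -4)
E = 4 (E = -4*(-1) = 4)
u(q) = 3/q
-354*((-28 + u(12)) + (-110 + 25)*(E + 108)) = -354*((-28 + 3/12) + (-110 + 25)*(4 + 108)) = -354*((-28 + 3*(1/12)) - 85*112) = -354*((-28 + ¼) - 9520) = -354*(-111/4 - 9520) = -354*(-38191/4) = 6759807/2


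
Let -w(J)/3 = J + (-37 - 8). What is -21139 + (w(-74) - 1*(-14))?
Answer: -20768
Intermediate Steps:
w(J) = 135 - 3*J (w(J) = -3*(J + (-37 - 8)) = -3*(J - 45) = -3*(-45 + J) = 135 - 3*J)
-21139 + (w(-74) - 1*(-14)) = -21139 + ((135 - 3*(-74)) - 1*(-14)) = -21139 + ((135 + 222) + 14) = -21139 + (357 + 14) = -21139 + 371 = -20768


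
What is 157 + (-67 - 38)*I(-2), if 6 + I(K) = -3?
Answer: 1102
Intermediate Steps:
I(K) = -9 (I(K) = -6 - 3 = -9)
157 + (-67 - 38)*I(-2) = 157 + (-67 - 38)*(-9) = 157 - 105*(-9) = 157 + 945 = 1102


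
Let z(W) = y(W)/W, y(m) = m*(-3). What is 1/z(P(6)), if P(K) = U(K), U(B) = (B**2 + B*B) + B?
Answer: -1/3 ≈ -0.33333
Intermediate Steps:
U(B) = B + 2*B**2 (U(B) = (B**2 + B**2) + B = 2*B**2 + B = B + 2*B**2)
P(K) = K*(1 + 2*K)
y(m) = -3*m
z(W) = -3 (z(W) = (-3*W)/W = -3)
1/z(P(6)) = 1/(-3) = -1/3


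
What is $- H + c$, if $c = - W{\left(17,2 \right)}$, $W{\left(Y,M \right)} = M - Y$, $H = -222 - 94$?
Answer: $331$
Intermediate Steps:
$H = -316$
$c = 15$ ($c = - (2 - 17) = \left(-1\right) \left(-15\right) = 15$)
$- H + c = \left(-1\right) \left(-316\right) + 15 = 316 + 15 = 331$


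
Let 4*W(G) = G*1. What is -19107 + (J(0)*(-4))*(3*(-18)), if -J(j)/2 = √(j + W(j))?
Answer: -19107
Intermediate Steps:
W(G) = G/4 (W(G) = (G*1)/4 = G/4)
J(j) = -√5*√j (J(j) = -2*√(j + j/4) = -2*√5*√j/2 = -√5*√j)
-19107 + (J(0)*(-4))*(3*(-18)) = -19107 + (-√5*√0*(-4))*(3*(-18)) = -19107 + (-1*√5*0*(-4))*(-54) = -19107 + (0*(-4))*(-54) = -19107 + 0*(-54) = -19107 + 0 = -19107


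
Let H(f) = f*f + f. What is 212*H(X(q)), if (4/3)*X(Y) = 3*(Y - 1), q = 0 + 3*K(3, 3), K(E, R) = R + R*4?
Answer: 2098800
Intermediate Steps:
K(E, R) = 5*R (K(E, R) = R + 4*R = 5*R)
q = 45 (q = 0 + 3*(5*3) = 0 + 3*15 = 0 + 45 = 45)
X(Y) = -9/4 + 9*Y/4 (X(Y) = 3*(3*(Y - 1))/4 = 3*(3*(-1 + Y))/4 = 3*(-3 + 3*Y)/4 = -9/4 + 9*Y/4)
H(f) = f + f² (H(f) = f² + f = f + f²)
212*H(X(q)) = 212*((-9/4 + (9/4)*45)*(1 + (-9/4 + (9/4)*45))) = 212*((-9/4 + 405/4)*(1 + (-9/4 + 405/4))) = 212*(99*(1 + 99)) = 212*(99*100) = 212*9900 = 2098800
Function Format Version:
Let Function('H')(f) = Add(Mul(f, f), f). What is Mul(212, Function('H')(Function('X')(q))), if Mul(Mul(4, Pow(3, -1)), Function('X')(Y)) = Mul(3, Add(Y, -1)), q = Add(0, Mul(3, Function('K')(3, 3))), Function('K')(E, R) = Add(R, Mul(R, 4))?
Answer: 2098800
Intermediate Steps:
Function('K')(E, R) = Mul(5, R) (Function('K')(E, R) = Add(R, Mul(4, R)) = Mul(5, R))
q = 45 (q = Add(0, Mul(3, Mul(5, 3))) = Add(0, Mul(3, 15)) = Add(0, 45) = 45)
Function('X')(Y) = Add(Rational(-9, 4), Mul(Rational(9, 4), Y)) (Function('X')(Y) = Mul(Rational(3, 4), Mul(3, Add(Y, -1))) = Mul(Rational(3, 4), Mul(3, Add(-1, Y))) = Mul(Rational(3, 4), Add(-3, Mul(3, Y))) = Add(Rational(-9, 4), Mul(Rational(9, 4), Y)))
Function('H')(f) = Add(f, Pow(f, 2)) (Function('H')(f) = Add(Pow(f, 2), f) = Add(f, Pow(f, 2)))
Mul(212, Function('H')(Function('X')(q))) = Mul(212, Mul(Add(Rational(-9, 4), Mul(Rational(9, 4), 45)), Add(1, Add(Rational(-9, 4), Mul(Rational(9, 4), 45))))) = Mul(212, Mul(Add(Rational(-9, 4), Rational(405, 4)), Add(1, Add(Rational(-9, 4), Rational(405, 4))))) = Mul(212, Mul(99, Add(1, 99))) = Mul(212, Mul(99, 100)) = Mul(212, 9900) = 2098800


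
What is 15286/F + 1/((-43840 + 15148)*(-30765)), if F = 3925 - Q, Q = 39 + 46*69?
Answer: 421659236981/19640283705 ≈ 21.469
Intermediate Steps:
Q = 3213 (Q = 39 + 3174 = 3213)
F = 712 (F = 3925 - 1*3213 = 3925 - 3213 = 712)
15286/F + 1/((-43840 + 15148)*(-30765)) = 15286/712 + 1/((-43840 + 15148)*(-30765)) = 15286*(1/712) - 1/30765/(-28692) = 7643/356 - 1/28692*(-1/30765) = 7643/356 + 1/882709380 = 421659236981/19640283705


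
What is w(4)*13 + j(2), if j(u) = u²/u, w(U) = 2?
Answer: 28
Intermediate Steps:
j(u) = u
w(4)*13 + j(2) = 2*13 + 2 = 26 + 2 = 28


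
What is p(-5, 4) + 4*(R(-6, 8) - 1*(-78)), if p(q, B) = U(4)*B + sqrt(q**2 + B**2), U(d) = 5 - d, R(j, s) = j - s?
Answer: 260 + sqrt(41) ≈ 266.40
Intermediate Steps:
p(q, B) = B + sqrt(B**2 + q**2) (p(q, B) = (5 - 1*4)*B + sqrt(q**2 + B**2) = (5 - 4)*B + sqrt(B**2 + q**2) = 1*B + sqrt(B**2 + q**2) = B + sqrt(B**2 + q**2))
p(-5, 4) + 4*(R(-6, 8) - 1*(-78)) = (4 + sqrt(4**2 + (-5)**2)) + 4*((-6 - 1*8) - 1*(-78)) = (4 + sqrt(16 + 25)) + 4*((-6 - 8) + 78) = (4 + sqrt(41)) + 4*(-14 + 78) = (4 + sqrt(41)) + 4*64 = (4 + sqrt(41)) + 256 = 260 + sqrt(41)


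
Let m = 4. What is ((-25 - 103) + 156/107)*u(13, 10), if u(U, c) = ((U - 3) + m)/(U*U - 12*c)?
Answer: -27080/749 ≈ -36.155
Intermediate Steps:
u(U, c) = (1 + U)/(U² - 12*c) (u(U, c) = ((U - 3) + 4)/(U*U - 12*c) = ((-3 + U) + 4)/(U² - 12*c) = (1 + U)/(U² - 12*c))
((-25 - 103) + 156/107)*u(13, 10) = ((-25 - 103) + 156/107)*((1 + 13)/(13² - 12*10)) = (-128 + 156*(1/107))*(14/(169 - 120)) = (-128 + 156/107)*(14/49) = -13540*14/5243 = -13540/107*2/7 = -27080/749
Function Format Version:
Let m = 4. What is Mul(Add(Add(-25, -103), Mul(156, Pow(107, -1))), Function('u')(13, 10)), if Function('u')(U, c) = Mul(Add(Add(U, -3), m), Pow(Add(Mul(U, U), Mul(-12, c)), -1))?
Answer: Rational(-27080, 749) ≈ -36.155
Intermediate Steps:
Function('u')(U, c) = Mul(Pow(Add(Pow(U, 2), Mul(-12, c)), -1), Add(1, U)) (Function('u')(U, c) = Mul(Add(Add(U, -3), 4), Pow(Add(Mul(U, U), Mul(-12, c)), -1)) = Mul(Add(Add(-3, U), 4), Pow(Add(Pow(U, 2), Mul(-12, c)), -1)) = Mul(Add(1, U), Pow(Add(Pow(U, 2), Mul(-12, c)), -1)) = Mul(Pow(Add(Pow(U, 2), Mul(-12, c)), -1), Add(1, U)))
Mul(Add(Add(-25, -103), Mul(156, Pow(107, -1))), Function('u')(13, 10)) = Mul(Add(Add(-25, -103), Mul(156, Pow(107, -1))), Mul(Pow(Add(Pow(13, 2), Mul(-12, 10)), -1), Add(1, 13))) = Mul(Add(-128, Mul(156, Rational(1, 107))), Mul(Pow(Add(169, -120), -1), 14)) = Mul(Add(-128, Rational(156, 107)), Mul(Pow(49, -1), 14)) = Mul(Rational(-13540, 107), Mul(Rational(1, 49), 14)) = Mul(Rational(-13540, 107), Rational(2, 7)) = Rational(-27080, 749)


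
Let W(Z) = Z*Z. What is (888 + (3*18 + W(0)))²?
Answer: 887364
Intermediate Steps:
W(Z) = Z²
(888 + (3*18 + W(0)))² = (888 + (3*18 + 0²))² = (888 + (54 + 0))² = (888 + 54)² = 942² = 887364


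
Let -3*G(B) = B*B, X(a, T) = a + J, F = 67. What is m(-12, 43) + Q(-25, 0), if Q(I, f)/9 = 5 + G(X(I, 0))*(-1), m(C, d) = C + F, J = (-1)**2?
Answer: 1828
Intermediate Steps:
J = 1
X(a, T) = 1 + a (X(a, T) = a + 1 = 1 + a)
G(B) = -B**2/3 (G(B) = -B*B/3 = -B**2/3)
m(C, d) = 67 + C (m(C, d) = C + 67 = 67 + C)
Q(I, f) = 45 + 3*(1 + I)**2 (Q(I, f) = 9*(5 - (1 + I)**2/3*(-1)) = 9*(5 + (1 + I)**2/3) = 45 + 3*(1 + I)**2)
m(-12, 43) + Q(-25, 0) = (67 - 12) + (45 + 3*(1 - 25)**2) = 55 + (45 + 3*(-24)**2) = 55 + (45 + 3*576) = 55 + (45 + 1728) = 55 + 1773 = 1828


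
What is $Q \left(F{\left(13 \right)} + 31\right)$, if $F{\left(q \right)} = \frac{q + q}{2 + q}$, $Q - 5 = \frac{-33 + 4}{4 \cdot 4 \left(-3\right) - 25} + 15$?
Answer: $\frac{731099}{1095} \approx 667.67$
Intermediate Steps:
$Q = \frac{1489}{73}$ ($Q = 5 + \left(\frac{-33 + 4}{4 \cdot 4 \left(-3\right) - 25} + 15\right) = 5 + \left(- \frac{29}{16 \left(-3\right) - 25} + 15\right) = 5 + \left(- \frac{29}{-48 - 25} + 15\right) = 5 + \left(- \frac{29}{-73} + 15\right) = 5 + \left(\left(-29\right) \left(- \frac{1}{73}\right) + 15\right) = 5 + \left(\frac{29}{73} + 15\right) = 5 + \frac{1124}{73} = \frac{1489}{73} \approx 20.397$)
$F{\left(q \right)} = \frac{2 q}{2 + q}$
$Q \left(F{\left(13 \right)} + 31\right) = \frac{1489 \left(2 \cdot 13 \frac{1}{2 + 13} + 31\right)}{73} = \frac{1489 \left(2 \cdot 13 \cdot \frac{1}{15} + 31\right)}{73} = \frac{1489 \left(\frac{26}{15} + 31\right)}{73} = \frac{1489}{73} \cdot \frac{491}{15} = \frac{731099}{1095}$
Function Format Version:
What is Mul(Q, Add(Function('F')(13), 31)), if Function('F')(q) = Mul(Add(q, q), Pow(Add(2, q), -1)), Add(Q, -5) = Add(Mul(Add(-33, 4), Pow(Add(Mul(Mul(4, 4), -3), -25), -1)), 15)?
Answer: Rational(731099, 1095) ≈ 667.67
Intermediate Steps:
Q = Rational(1489, 73) (Q = Add(5, Add(Mul(Add(-33, 4), Pow(Add(Mul(Mul(4, 4), -3), -25), -1)), 15)) = Add(5, Add(Mul(-29, Pow(Add(Mul(16, -3), -25), -1)), 15)) = Add(5, Add(Mul(-29, Pow(Add(-48, -25), -1)), 15)) = Add(5, Add(Mul(-29, Pow(-73, -1)), 15)) = Add(5, Add(Mul(-29, Rational(-1, 73)), 15)) = Add(5, Add(Rational(29, 73), 15)) = Add(5, Rational(1124, 73)) = Rational(1489, 73) ≈ 20.397)
Function('F')(q) = Mul(2, q, Pow(Add(2, q), -1)) (Function('F')(q) = Mul(Mul(2, q), Pow(Add(2, q), -1)) = Mul(2, q, Pow(Add(2, q), -1)))
Mul(Q, Add(Function('F')(13), 31)) = Mul(Rational(1489, 73), Add(Mul(2, 13, Pow(Add(2, 13), -1)), 31)) = Mul(Rational(1489, 73), Add(Mul(2, 13, Pow(15, -1)), 31)) = Mul(Rational(1489, 73), Add(Mul(2, 13, Rational(1, 15)), 31)) = Mul(Rational(1489, 73), Add(Rational(26, 15), 31)) = Mul(Rational(1489, 73), Rational(491, 15)) = Rational(731099, 1095)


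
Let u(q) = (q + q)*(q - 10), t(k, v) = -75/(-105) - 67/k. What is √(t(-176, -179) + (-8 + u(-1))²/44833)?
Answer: √209618106115649/13808564 ≈ 1.0485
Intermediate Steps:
t(k, v) = 5/7 - 67/k (t(k, v) = -75*(-1/105) - 67/k = 5/7 - 67/k)
u(q) = 2*q*(-10 + q) (u(q) = (2*q)*(-10 + q) = 2*q*(-10 + q))
√(t(-176, -179) + (-8 + u(-1))²/44833) = √((5/7 - 67/(-176)) + (-8 + 2*(-1)*(-10 - 1))²/44833) = √((5/7 - 67*(-1/176)) + (-8 + 2*(-1)*(-11))²*(1/44833)) = √((5/7 + 67/176) + (-8 + 22)²*(1/44833)) = √(1349/1232 + 14²*(1/44833)) = √(1349/1232 + 196*(1/44833)) = √(1349/1232 + 196/44833) = √(60721189/55234256) = √209618106115649/13808564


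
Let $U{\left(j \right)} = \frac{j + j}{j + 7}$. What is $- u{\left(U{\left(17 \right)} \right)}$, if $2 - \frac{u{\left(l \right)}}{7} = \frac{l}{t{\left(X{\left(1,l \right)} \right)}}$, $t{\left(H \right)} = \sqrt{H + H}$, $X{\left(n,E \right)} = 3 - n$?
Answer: $- \frac{217}{24} \approx -9.0417$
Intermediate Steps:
$U{\left(j \right)} = \frac{2 j}{7 + j}$
$t{\left(H \right)} = \sqrt{2} \sqrt{H}$ ($t{\left(H \right)} = \sqrt{2 H} = \sqrt{2} \sqrt{H}$)
$u{\left(l \right)} = 14 - \frac{7 l}{2}$ ($u{\left(l \right)} = 14 - 7 \frac{l}{\sqrt{2} \sqrt{3 - 1}} = 14 - 7 \frac{l}{\sqrt{2} \sqrt{2}} = 14 - 7 \frac{l}{2} = 14 - \frac{7 l}{2}$)
$- u{\left(U{\left(17 \right)} \right)} = - (14 - \frac{7 \cdot 2 \cdot 17 \frac{1}{7 + 17}}{2}) = - (14 - \frac{7 \cdot 2 \cdot 17 \cdot \frac{1}{24}}{2}) = - (14 - \frac{119}{24}) = \left(-1\right) \frac{217}{24} = - \frac{217}{24}$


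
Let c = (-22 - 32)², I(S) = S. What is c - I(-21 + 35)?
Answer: 2902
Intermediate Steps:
c = 2916 (c = (-54)² = 2916)
c - I(-21 + 35) = 2916 - (-21 + 35) = 2916 - 1*14 = 2916 - 14 = 2902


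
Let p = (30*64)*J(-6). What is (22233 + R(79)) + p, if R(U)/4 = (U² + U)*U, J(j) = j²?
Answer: 2088473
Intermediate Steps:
p = 69120 (p = (30*64)*(-6)² = 1920*36 = 69120)
R(U) = 4*U*(U + U²) (R(U) = 4*((U² + U)*U) = 4*((U + U²)*U) = 4*(U*(U + U²)) = 4*U*(U + U²))
(22233 + R(79)) + p = (22233 + 4*79²*(1 + 79)) + 69120 = (22233 + 4*6241*80) + 69120 = (22233 + 1997120) + 69120 = 2019353 + 69120 = 2088473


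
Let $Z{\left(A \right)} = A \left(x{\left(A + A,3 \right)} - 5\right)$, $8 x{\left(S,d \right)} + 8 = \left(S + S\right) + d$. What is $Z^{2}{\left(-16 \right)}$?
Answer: $47524$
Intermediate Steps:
$x{\left(S,d \right)} = -1 + \frac{S}{4} + \frac{d}{8}$ ($x{\left(S,d \right)} = -1 + \frac{\left(S + S\right) + d}{8} = -1 + \frac{2 S + d}{8} = -1 + \frac{d + 2 S}{8} = -1 + \left(\frac{S}{4} + \frac{d}{8}\right) = -1 + \frac{S}{4} + \frac{d}{8}$)
$Z{\left(A \right)} = A \left(- \frac{45}{8} + \frac{A}{2}\right)$ ($Z{\left(A \right)} = A \left(\left(-1 + \frac{A + A}{4} + \frac{1}{8} \cdot 3\right) - 5\right) = A \left(\left(-1 + \frac{2 A}{4} + \frac{3}{8}\right) - 5\right) = A \left(\left(-1 + \frac{A}{2} + \frac{3}{8}\right) - 5\right) = A \left(\left(- \frac{5}{8} + \frac{A}{2}\right) - 5\right) = A \left(- \frac{45}{8} + \frac{A}{2}\right)$)
$Z^{2}{\left(-16 \right)} = \left(\frac{1}{8} \left(-16\right) \left(-45 + 4 \left(-16\right)\right)\right)^{2} = \left(\frac{1}{8} \left(-16\right) \left(-45 - 64\right)\right)^{2} = \left(\frac{1}{8} \left(-16\right) \left(-109\right)\right)^{2} = 218^{2} = 47524$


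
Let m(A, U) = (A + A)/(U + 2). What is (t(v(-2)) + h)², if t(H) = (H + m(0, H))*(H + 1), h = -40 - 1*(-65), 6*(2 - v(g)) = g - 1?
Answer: 18225/16 ≈ 1139.1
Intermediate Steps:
v(g) = 13/6 - g/6 (v(g) = 2 - (g - 1)/6 = 2 - (-1 + g)/6 = 2 + (⅙ - g/6) = 13/6 - g/6)
m(A, U) = 2*A/(2 + U) (m(A, U) = (2*A)/(2 + U) = 2*A/(2 + U))
h = 25 (h = -40 + 65 = 25)
t(H) = H*(1 + H) (t(H) = (H + 2*0/(2 + H))*(H + 1) = (H + 0)*(1 + H) = H*(1 + H))
(t(v(-2)) + h)² = ((13/6 - ⅙*(-2))*(1 + (13/6 - ⅙*(-2))) + 25)² = ((13/6 + ⅓)*(1 + (13/6 + ⅓)) + 25)² = (5*(1 + 5/2)/2 + 25)² = ((5/2)*(7/2) + 25)² = (35/4 + 25)² = (135/4)² = 18225/16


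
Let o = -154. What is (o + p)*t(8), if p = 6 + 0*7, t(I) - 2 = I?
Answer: -1480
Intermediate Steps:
t(I) = 2 + I
p = 6 (p = 6 + 0 = 6)
(o + p)*t(8) = (-154 + 6)*(2 + 8) = -148*10 = -1480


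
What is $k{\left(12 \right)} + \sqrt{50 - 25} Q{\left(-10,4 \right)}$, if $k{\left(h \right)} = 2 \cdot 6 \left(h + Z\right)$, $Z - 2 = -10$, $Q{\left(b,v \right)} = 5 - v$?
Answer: $53$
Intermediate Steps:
$Z = -8$ ($Z = 2 - 10 = -8$)
$k{\left(h \right)} = -96 + 12 h$ ($k{\left(h \right)} = 2 \cdot 6 \left(h - 8\right) = 12 \left(-8 + h\right) = -96 + 12 h$)
$k{\left(12 \right)} + \sqrt{50 - 25} Q{\left(-10,4 \right)} = \left(-96 + 12 \cdot 12\right) + \sqrt{50 - 25} \left(5 - 4\right) = \left(-96 + 144\right) + \sqrt{25} \left(5 - 4\right) = 48 + 5 \cdot 1 = 48 + 5 = 53$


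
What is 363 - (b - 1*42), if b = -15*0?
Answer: 405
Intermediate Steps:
b = 0
363 - (b - 1*42) = 363 - (0 - 1*42) = 363 - (0 - 42) = 363 - 1*(-42) = 363 + 42 = 405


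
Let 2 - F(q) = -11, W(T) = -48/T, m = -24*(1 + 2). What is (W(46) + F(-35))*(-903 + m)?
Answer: -268125/23 ≈ -11658.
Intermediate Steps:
m = -72 (m = -24*3 = -72)
F(q) = 13 (F(q) = 2 - 1*(-11) = 2 + 11 = 13)
(W(46) + F(-35))*(-903 + m) = (-48/46 + 13)*(-903 - 72) = (-48*1/46 + 13)*(-975) = (-24/23 + 13)*(-975) = (275/23)*(-975) = -268125/23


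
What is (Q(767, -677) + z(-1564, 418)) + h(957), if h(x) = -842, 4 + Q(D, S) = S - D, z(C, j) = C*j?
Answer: -656042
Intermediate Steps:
Q(D, S) = -4 + S - D (Q(D, S) = -4 + (S - D) = -4 + S - D)
(Q(767, -677) + z(-1564, 418)) + h(957) = ((-4 - 677 - 1*767) - 1564*418) - 842 = ((-4 - 677 - 767) - 653752) - 842 = (-1448 - 653752) - 842 = -655200 - 842 = -656042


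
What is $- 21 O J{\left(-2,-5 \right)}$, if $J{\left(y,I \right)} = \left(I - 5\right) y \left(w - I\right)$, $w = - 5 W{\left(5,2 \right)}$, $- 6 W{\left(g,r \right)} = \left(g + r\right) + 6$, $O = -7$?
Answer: $46550$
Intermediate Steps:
$W{\left(g,r \right)} = -1 - \frac{g}{6} - \frac{r}{6}$ ($W{\left(g,r \right)} = - \frac{\left(g + r\right) + 6}{6} = - \frac{6 + g + r}{6} = -1 - \frac{g}{6} - \frac{r}{6}$)
$w = \frac{65}{6}$ ($w = - 5 \left(-1 - \frac{5}{6} - \frac{1}{3}\right) = \left(-5\right) \left(- \frac{13}{6}\right) = \frac{65}{6} \approx 10.833$)
$J{\left(y,I \right)} = y \left(-5 + I\right) \left(\frac{65}{6} - I\right)$ ($J{\left(y,I \right)} = \left(I - 5\right) y \left(\frac{65}{6} - I\right) = \left(-5 + I\right) y \left(\frac{65}{6} - I\right) = y \left(-5 + I\right) \left(\frac{65}{6} - I\right)$)
$- 21 O J{\left(-2,-5 \right)} = \left(-21\right) \left(-7\right) \frac{1}{6} \left(-2\right) \left(-325 - 6 \left(-5\right)^{2} + 95 \left(-5\right)\right) = 147 \cdot \frac{1}{6} \left(-2\right) \left(-325 - 150 - 475\right) = 147 \cdot \frac{1}{6} \left(-2\right) \left(-950\right) = 147 \cdot \frac{950}{3} = 46550$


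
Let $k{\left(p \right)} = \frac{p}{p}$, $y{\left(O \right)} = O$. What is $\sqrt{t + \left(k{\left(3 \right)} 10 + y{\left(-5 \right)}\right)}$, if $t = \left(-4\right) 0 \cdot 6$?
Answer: $\sqrt{5} \approx 2.2361$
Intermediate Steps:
$k{\left(p \right)} = 1$
$t = 0$ ($t = 0 \cdot 6 = 0$)
$\sqrt{t + \left(k{\left(3 \right)} 10 + y{\left(-5 \right)}\right)} = \sqrt{0 + \left(1 \cdot 10 - 5\right)} = \sqrt{0 + \left(10 - 5\right)} = \sqrt{0 + 5} = \sqrt{5}$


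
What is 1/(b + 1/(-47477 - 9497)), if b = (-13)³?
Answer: -56974/125171879 ≈ -0.00045517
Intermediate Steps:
b = -2197
1/(b + 1/(-47477 - 9497)) = 1/(-2197 + 1/(-47477 - 9497)) = 1/(-2197 + 1/(-56974)) = 1/(-2197 - 1/56974) = 1/(-125171879/56974) = -56974/125171879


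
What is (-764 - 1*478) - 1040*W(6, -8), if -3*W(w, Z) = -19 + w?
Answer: -17246/3 ≈ -5748.7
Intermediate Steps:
W(w, Z) = 19/3 - w/3 (W(w, Z) = -(-19 + w)/3 = 19/3 - w/3)
(-764 - 1*478) - 1040*W(6, -8) = (-764 - 1*478) - 1040*(19/3 - 1/3*6) = (-764 - 478) - 1040*(19/3 - 2) = -1242 - 1040*13/3 = -1242 - 13520/3 = -17246/3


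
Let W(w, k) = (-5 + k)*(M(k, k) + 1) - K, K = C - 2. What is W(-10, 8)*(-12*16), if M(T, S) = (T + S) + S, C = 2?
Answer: -14400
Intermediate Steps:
M(T, S) = T + 2*S (M(T, S) = (S + T) + S = T + 2*S)
K = 0 (K = 2 - 2 = 0)
W(w, k) = (1 + 3*k)*(-5 + k) (W(w, k) = (-5 + k)*((k + 2*k) + 1) - 1*0 = (-5 + k)*(3*k + 1) + 0 = (-5 + k)*(1 + 3*k) + 0 = (1 + 3*k)*(-5 + k) + 0 = (1 + 3*k)*(-5 + k))
W(-10, 8)*(-12*16) = (-5 - 14*8 + 3*8**2)*(-12*16) = (-5 - 112 + 3*64)*(-192) = (-5 - 112 + 192)*(-192) = 75*(-192) = -14400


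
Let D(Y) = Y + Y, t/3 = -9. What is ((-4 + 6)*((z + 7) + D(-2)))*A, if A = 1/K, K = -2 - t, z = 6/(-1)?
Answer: -6/25 ≈ -0.24000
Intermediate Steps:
t = -27 (t = 3*(-9) = -27)
D(Y) = 2*Y
z = -6 (z = 6*(-1) = -6)
K = 25 (K = -2 - 1*(-27) = -2 + 27 = 25)
A = 1/25 ≈ 0.040000
((-4 + 6)*((z + 7) + D(-2)))*A = ((-4 + 6)*((-6 + 7) + 2*(-2)))*(1/25) = (2*(1 - 4))*(1/25) = (2*(-3))*(1/25) = -6*1/25 = -6/25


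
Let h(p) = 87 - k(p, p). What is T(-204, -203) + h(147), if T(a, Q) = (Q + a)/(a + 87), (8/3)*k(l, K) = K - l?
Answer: 10586/117 ≈ 90.479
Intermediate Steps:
k(l, K) = -3*l/8 + 3*K/8 (k(l, K) = 3*(K - l)/8 = -3*l/8 + 3*K/8)
h(p) = 87 (h(p) = 87 - (-3*p/8 + 3*p/8) = 87 - 1*0 = 87 + 0 = 87)
T(a, Q) = (Q + a)/(87 + a)
T(-204, -203) + h(147) = (-203 - 204)/(87 - 204) + 87 = -407/(-117) + 87 = -1/117*(-407) + 87 = 407/117 + 87 = 10586/117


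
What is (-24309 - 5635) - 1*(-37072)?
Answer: 7128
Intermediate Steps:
(-24309 - 5635) - 1*(-37072) = -29944 + 37072 = 7128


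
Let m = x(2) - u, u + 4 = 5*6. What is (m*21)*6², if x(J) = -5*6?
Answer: -42336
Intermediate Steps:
x(J) = -30
u = 26 (u = -4 + 5*6 = -4 + 30 = 26)
m = -56 (m = -30 - 1*26 = -30 - 26 = -56)
(m*21)*6² = -56*21*6² = -1176*36 = -42336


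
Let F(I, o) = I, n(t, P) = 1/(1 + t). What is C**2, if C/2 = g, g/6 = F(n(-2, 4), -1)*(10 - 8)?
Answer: 576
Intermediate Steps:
g = -12 (g = 6*((10 - 8)/(1 - 2)) = 6*(2/(-1)) = 6*(-1*2) = 6*(-2) = -12)
C = -24 (C = 2*(-12) = -24)
C**2 = (-24)**2 = 576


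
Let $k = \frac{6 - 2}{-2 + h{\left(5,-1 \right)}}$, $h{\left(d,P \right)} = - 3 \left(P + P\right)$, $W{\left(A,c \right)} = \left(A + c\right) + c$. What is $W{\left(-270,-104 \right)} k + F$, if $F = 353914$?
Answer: $353436$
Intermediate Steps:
$W{\left(A,c \right)} = A + 2 c$
$h{\left(d,P \right)} = - 6 P$ ($h{\left(d,P \right)} = - 3 \cdot 2 P = - 6 P$)
$k = 1$ ($k = \frac{6 - 2}{-2 - -6} = \frac{4}{-2 + 6} = \frac{4}{4} = 4 \cdot \frac{1}{4} = 1$)
$W{\left(-270,-104 \right)} k + F = \left(-270 + 2 \left(-104\right)\right) 1 + 353914 = \left(-270 - 208\right) 1 + 353914 = \left(-478\right) 1 + 353914 = -478 + 353914 = 353436$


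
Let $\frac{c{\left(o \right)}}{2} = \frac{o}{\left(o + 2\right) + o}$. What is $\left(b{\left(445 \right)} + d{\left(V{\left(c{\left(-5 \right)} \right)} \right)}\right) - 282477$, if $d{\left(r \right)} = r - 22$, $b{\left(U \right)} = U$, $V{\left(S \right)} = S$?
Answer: $- \frac{1128211}{4} \approx -2.8205 \cdot 10^{5}$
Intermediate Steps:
$c{\left(o \right)} = \frac{2 o}{2 + 2 o}$ ($c{\left(o \right)} = 2 \frac{o}{\left(o + 2\right) + o} = 2 \frac{o}{\left(2 + o\right) + o} = 2 \frac{o}{2 + 2 o} = \frac{2 o}{2 + 2 o}$)
$d{\left(r \right)} = -22 + r$
$\left(b{\left(445 \right)} + d{\left(V{\left(c{\left(-5 \right)} \right)} \right)}\right) - 282477 = \left(445 - \left(22 + \frac{5}{1 - 5}\right)\right) - 282477 = \left(445 - \left(22 + \frac{5}{-4}\right)\right) - 282477 = \left(445 - \frac{83}{4}\right) - 282477 = \frac{1697}{4} - 282477 = - \frac{1128211}{4}$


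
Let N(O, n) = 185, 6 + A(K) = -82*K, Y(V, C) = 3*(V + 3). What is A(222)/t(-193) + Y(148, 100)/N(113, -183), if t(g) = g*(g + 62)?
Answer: 8084349/4677355 ≈ 1.7284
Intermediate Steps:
Y(V, C) = 9 + 3*V (Y(V, C) = 3*(3 + V) = 9 + 3*V)
A(K) = -6 - 82*K
t(g) = g*(62 + g)
A(222)/t(-193) + Y(148, 100)/N(113, -183) = (-6 - 82*222)/((-193*(62 - 193))) + (9 + 3*148)/185 = (-6 - 18204)/((-193*(-131))) + (9 + 444)*(1/185) = -18210/25283 + 453*(1/185) = -18210*1/25283 + 453/185 = -18210/25283 + 453/185 = 8084349/4677355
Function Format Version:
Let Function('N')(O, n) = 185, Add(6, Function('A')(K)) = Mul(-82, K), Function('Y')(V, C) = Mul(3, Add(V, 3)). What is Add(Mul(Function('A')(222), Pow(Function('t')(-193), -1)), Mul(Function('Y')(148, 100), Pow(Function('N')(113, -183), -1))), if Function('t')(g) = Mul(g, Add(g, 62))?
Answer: Rational(8084349, 4677355) ≈ 1.7284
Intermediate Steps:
Function('Y')(V, C) = Add(9, Mul(3, V)) (Function('Y')(V, C) = Mul(3, Add(3, V)) = Add(9, Mul(3, V)))
Function('A')(K) = Add(-6, Mul(-82, K))
Function('t')(g) = Mul(g, Add(62, g))
Add(Mul(Function('A')(222), Pow(Function('t')(-193), -1)), Mul(Function('Y')(148, 100), Pow(Function('N')(113, -183), -1))) = Add(Mul(Add(-6, Mul(-82, 222)), Pow(Mul(-193, Add(62, -193)), -1)), Mul(Add(9, Mul(3, 148)), Pow(185, -1))) = Add(Mul(Add(-6, -18204), Pow(Mul(-193, -131), -1)), Mul(Add(9, 444), Rational(1, 185))) = Add(Mul(-18210, Pow(25283, -1)), Mul(453, Rational(1, 185))) = Add(Mul(-18210, Rational(1, 25283)), Rational(453, 185)) = Add(Rational(-18210, 25283), Rational(453, 185)) = Rational(8084349, 4677355)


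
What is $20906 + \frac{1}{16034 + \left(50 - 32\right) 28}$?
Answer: $\frac{345743429}{16538} \approx 20906.0$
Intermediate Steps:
$20906 + \frac{1}{16034 + \left(50 - 32\right) 28} = 20906 + \frac{1}{16034 + 18 \cdot 28} = 20906 + \frac{1}{16034 + 504} = 20906 + \frac{1}{16538} = \frac{345743429}{16538}$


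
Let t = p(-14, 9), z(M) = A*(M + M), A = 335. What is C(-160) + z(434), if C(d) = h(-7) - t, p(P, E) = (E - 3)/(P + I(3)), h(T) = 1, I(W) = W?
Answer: 3198597/11 ≈ 2.9078e+5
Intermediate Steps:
z(M) = 670*M (z(M) = 335*(M + M) = 335*(2*M) = 670*M)
p(P, E) = (-3 + E)/(3 + P) (p(P, E) = (E - 3)/(P + 3) = (-3 + E)/(3 + P))
t = -6/11 (t = (-3 + 9)/(3 - 14) = 6/(-11) = -1/11*6 = -6/11 ≈ -0.54545)
C(d) = 17/11 (C(d) = 1 - 1*(-6/11) = 1 + 6/11 = 17/11)
C(-160) + z(434) = 17/11 + 670*434 = 17/11 + 290780 = 3198597/11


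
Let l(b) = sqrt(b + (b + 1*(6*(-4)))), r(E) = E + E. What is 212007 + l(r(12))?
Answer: 212007 + 2*sqrt(6) ≈ 2.1201e+5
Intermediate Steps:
r(E) = 2*E
l(b) = sqrt(-24 + 2*b) (l(b) = sqrt(b + (b + 1*(-24))) = sqrt(b + (b - 24)) = sqrt(b + (-24 + b)) = sqrt(-24 + 2*b))
212007 + l(r(12)) = 212007 + sqrt(-24 + 2*(2*12)) = 212007 + sqrt(-24 + 2*24) = 212007 + sqrt(-24 + 48) = 212007 + sqrt(24) = 212007 + 2*sqrt(6)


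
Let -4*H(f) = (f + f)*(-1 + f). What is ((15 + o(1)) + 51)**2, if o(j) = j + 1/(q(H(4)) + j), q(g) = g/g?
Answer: 18225/4 ≈ 4556.3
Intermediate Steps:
H(f) = -f*(-1 + f)/2 (H(f) = -(f + f)*(-1 + f)/4 = -2*f*(-1 + f)/4 = -f*(-1 + f)/2)
q(g) = 1
o(j) = j + 1/(1 + j)
((15 + o(1)) + 51)**2 = ((15 + (1 + 1 + 1**2)/(1 + 1)) + 51)**2 = ((15 + (1 + 1 + 1)/2) + 51)**2 = ((15 + (1/2)*3) + 51)**2 = ((15 + 3/2) + 51)**2 = (33/2 + 51)**2 = (135/2)**2 = 18225/4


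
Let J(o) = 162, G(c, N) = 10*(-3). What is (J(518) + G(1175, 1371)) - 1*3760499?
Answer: -3760367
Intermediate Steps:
G(c, N) = -30
(J(518) + G(1175, 1371)) - 1*3760499 = (162 - 30) - 1*3760499 = 132 - 3760499 = -3760367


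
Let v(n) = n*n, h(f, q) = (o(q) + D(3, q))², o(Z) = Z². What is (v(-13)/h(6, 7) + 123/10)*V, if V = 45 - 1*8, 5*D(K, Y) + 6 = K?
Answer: 134044007/292820 ≈ 457.77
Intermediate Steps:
D(K, Y) = -6/5 + K/5
h(f, q) = (-⅗ + q²)² (h(f, q) = (q² + (-6/5 + (⅕)*3))² = (q² + (-6/5 + ⅗))² = (q² - ⅗)² = (-⅗ + q²)²)
v(n) = n²
V = 37 (V = 45 - 8 = 37)
(v(-13)/h(6, 7) + 123/10)*V = ((-13)²/(((-3 + 5*7²)²/25)) + 123/10)*37 = (169/(((-3 + 5*49)²/25)) + 123*(⅒))*37 = (169/(((-3 + 245)²/25)) + 123/10)*37 = (169/(((1/25)*242²)) + 123/10)*37 = (169/(((1/25)*58564)) + 123/10)*37 = (169/(58564/25) + 123/10)*37 = (169*(25/58564) + 123/10)*37 = (4225/58564 + 123/10)*37 = (3622811/292820)*37 = 134044007/292820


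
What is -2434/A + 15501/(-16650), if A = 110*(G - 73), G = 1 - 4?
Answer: -1484371/2319900 ≈ -0.63984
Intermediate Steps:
G = -3
A = -8360 (A = 110*(-3 - 73) = 110*(-76) = -8360)
-2434/A + 15501/(-16650) = -2434/(-8360) + 15501/(-16650) = -2434*(-1/8360) + 15501*(-1/16650) = 1217/4180 - 5167/5550 = -1484371/2319900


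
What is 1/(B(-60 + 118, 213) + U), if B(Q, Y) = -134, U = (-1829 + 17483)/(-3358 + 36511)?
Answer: -11051/1475616 ≈ -0.0074891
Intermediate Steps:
U = 5218/11051 (U = 15654/33153 = 15654*(1/33153) = 5218/11051 ≈ 0.47217)
1/(B(-60 + 118, 213) + U) = 1/(-134 + 5218/11051) = 1/(-1475616/11051) = -11051/1475616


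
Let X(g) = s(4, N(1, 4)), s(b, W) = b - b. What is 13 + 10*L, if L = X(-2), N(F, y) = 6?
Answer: 13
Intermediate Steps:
s(b, W) = 0
X(g) = 0
L = 0
13 + 10*L = 13 + 10*0 = 13 + 0 = 13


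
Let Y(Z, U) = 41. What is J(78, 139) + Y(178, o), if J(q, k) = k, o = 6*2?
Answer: 180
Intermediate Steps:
o = 12
J(78, 139) + Y(178, o) = 139 + 41 = 180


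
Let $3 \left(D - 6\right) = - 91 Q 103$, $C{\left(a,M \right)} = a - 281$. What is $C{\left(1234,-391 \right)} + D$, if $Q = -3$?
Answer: $10332$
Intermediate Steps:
$C{\left(a,M \right)} = -281 + a$ ($C{\left(a,M \right)} = a - 281 = -281 + a$)
$D = 9379$ ($D = 6 + \frac{\left(-91\right) \left(-3\right) 103}{3} = 6 + \frac{273 \cdot 103}{3} = 6 + \frac{1}{3} \cdot 28119 = 6 + 9373 = 9379$)
$C{\left(1234,-391 \right)} + D = \left(-281 + 1234\right) + 9379 = 953 + 9379 = 10332$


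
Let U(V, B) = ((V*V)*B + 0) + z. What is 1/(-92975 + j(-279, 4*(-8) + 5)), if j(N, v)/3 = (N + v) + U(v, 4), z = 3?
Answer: -1/85136 ≈ -1.1746e-5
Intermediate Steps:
U(V, B) = 3 + B*V² (U(V, B) = ((V*V)*B + 0) + 3 = (V²*B + 0) + 3 = (B*V² + 0) + 3 = B*V² + 3 = 3 + B*V²)
j(N, v) = 9 + 3*N + 3*v + 12*v² (j(N, v) = 3*((N + v) + (3 + 4*v²)) = 3*(3 + N + v + 4*v²) = 9 + 3*N + 3*v + 12*v²)
1/(-92975 + j(-279, 4*(-8) + 5)) = 1/(-92975 + (9 + 3*(-279) + 3*(4*(-8) + 5) + 12*(4*(-8) + 5)²)) = 1/(-92975 + (9 - 837 + 3*(-32 + 5) + 12*(-32 + 5)²)) = 1/(-92975 + (9 - 837 + 3*(-27) + 12*(-27)²)) = 1/(-92975 + (9 - 837 - 81 + 12*729)) = 1/(-92975 + (9 - 837 - 81 + 8748)) = 1/(-92975 + 7839) = 1/(-85136) = -1/85136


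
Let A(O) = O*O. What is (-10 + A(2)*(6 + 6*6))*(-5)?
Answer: -790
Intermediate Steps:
A(O) = O**2
(-10 + A(2)*(6 + 6*6))*(-5) = (-10 + 2**2*(6 + 6*6))*(-5) = (-10 + 4*(6 + 36))*(-5) = (-10 + 4*42)*(-5) = (-10 + 168)*(-5) = 158*(-5) = -790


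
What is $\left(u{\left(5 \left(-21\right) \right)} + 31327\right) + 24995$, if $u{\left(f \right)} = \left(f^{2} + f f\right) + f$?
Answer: $78267$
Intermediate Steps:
$u{\left(f \right)} = f + 2 f^{2}$ ($u{\left(f \right)} = \left(f^{2} + f^{2}\right) + f = 2 f^{2} + f = f + 2 f^{2}$)
$\left(u{\left(5 \left(-21\right) \right)} + 31327\right) + 24995 = \left(5 \left(-21\right) \left(1 + 2 \cdot 5 \left(-21\right)\right) + 31327\right) + 24995 = \left(- 105 \left(1 + 2 \left(-105\right)\right) + 31327\right) + 24995 = \left(- 105 \left(1 - 210\right) + 31327\right) + 24995 = \left(\left(-105\right) \left(-209\right) + 31327\right) + 24995 = \left(21945 + 31327\right) + 24995 = 53272 + 24995 = 78267$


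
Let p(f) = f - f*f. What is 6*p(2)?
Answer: -12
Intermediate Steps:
p(f) = f - f²
6*p(2) = 6*(2*(1 - 1*2)) = 6*(2*(1 - 2)) = 6*(2*(-1)) = 6*(-2) = -12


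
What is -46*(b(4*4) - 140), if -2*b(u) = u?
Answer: 6808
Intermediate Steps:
b(u) = -u/2
-46*(b(4*4) - 140) = -46*(-2*4 - 140) = -46*(-½*16 - 140) = -46*(-8 - 140) = -46*(-148) = 6808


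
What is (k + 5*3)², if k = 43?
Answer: 3364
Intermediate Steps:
(k + 5*3)² = (43 + 5*3)² = (43 + 15)² = 58² = 3364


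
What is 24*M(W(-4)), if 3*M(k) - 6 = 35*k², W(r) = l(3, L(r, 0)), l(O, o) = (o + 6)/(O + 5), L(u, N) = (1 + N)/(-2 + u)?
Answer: 56699/288 ≈ 196.87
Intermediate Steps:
L(u, N) = (1 + N)/(-2 + u)
l(O, o) = (6 + o)/(5 + O)
W(r) = ¾ + 1/(8*(-2 + r)) (W(r) = (6 + (1 + 0)/(-2 + r))/(5 + 3) = (6 + 1/(-2 + r))/8 = ¾ + 1/(8*(-2 + r)))
M(k) = 2 + 35*k²/3 (M(k) = 2 + (35*k²)/3 = 2 + 35*k²/3)
24*M(W(-4)) = 24*(2 + 35*((-11 + 6*(-4))/(8*(-2 - 4)))²/3) = 24*(2 + 35*((⅛)*(-11 - 24)/(-6))²/3) = 24*(2 + 35*((⅛)*(-⅙)*(-35))²/3) = 24*(2 + 35*(35/48)²/3) = 24*(2 + (35/3)*(1225/2304)) = 24*(2 + 42875/6912) = 24*(56699/6912) = 56699/288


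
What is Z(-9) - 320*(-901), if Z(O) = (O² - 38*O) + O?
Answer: 288734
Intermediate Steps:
Z(O) = O² - 37*O
Z(-9) - 320*(-901) = -9*(-37 - 9) - 320*(-901) = -9*(-46) + 288320 = 414 + 288320 = 288734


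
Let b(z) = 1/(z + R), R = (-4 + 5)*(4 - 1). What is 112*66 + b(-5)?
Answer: 14783/2 ≈ 7391.5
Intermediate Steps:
R = 3 (R = 1*3 = 3)
b(z) = 1/(3 + z) (b(z) = 1/(z + 3) = 1/(3 + z))
112*66 + b(-5) = 112*66 + 1/(3 - 5) = 7392 + 1/(-2) = 7392 - ½ = 14783/2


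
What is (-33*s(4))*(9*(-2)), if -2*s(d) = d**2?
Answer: -4752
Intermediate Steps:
s(d) = -d**2/2
(-33*s(4))*(9*(-2)) = (-(-33)*4**2/2)*(9*(-2)) = -(-33)*16/2*(-18) = -33*(-8)*(-18) = 264*(-18) = -4752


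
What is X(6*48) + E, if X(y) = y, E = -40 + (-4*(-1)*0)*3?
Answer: 248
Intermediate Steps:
E = -40 (E = -40 + (4*0)*3 = -40 + 0*3 = -40 + 0 = -40)
X(6*48) + E = 6*48 - 40 = 288 - 40 = 248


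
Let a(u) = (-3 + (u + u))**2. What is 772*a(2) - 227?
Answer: 545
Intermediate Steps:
a(u) = (-3 + 2*u)**2
772*a(2) - 227 = 772*(-3 + 2*2)**2 - 227 = 772*(-3 + 4)**2 - 227 = 772*1**2 - 227 = 772*1 - 227 = 772 - 227 = 545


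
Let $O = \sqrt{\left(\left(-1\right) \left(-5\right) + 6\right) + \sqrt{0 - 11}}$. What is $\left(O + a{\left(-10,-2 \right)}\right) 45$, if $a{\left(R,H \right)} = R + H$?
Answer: $-540 + 45 \sqrt{11 + i \sqrt{11}} \approx -389.1 + 22.254 i$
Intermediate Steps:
$O = \sqrt{11 + i \sqrt{11}}$ ($O = \sqrt{\left(5 + 6\right) + \sqrt{-11}} = \sqrt{11 + i \sqrt{11}} \approx 3.3533 + 0.49453 i$)
$a{\left(R,H \right)} = H + R$
$\left(O + a{\left(-10,-2 \right)}\right) 45 = \left(\sqrt{11 + i \sqrt{11}} - 12\right) 45 = \left(-12 + \sqrt{11 + i \sqrt{11}}\right) 45 = -540 + 45 \sqrt{11 + i \sqrt{11}}$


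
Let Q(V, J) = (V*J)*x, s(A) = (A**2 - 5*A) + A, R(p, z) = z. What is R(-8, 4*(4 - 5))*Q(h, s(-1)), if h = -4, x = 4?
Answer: 320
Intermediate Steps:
s(A) = A**2 - 4*A
Q(V, J) = 4*J*V (Q(V, J) = (V*J)*4 = (J*V)*4 = 4*J*V)
R(-8, 4*(4 - 5))*Q(h, s(-1)) = (4*(4 - 5))*(4*(-(-4 - 1))*(-4)) = (4*(-1))*(4*(-1*(-5))*(-4)) = -16*5*(-4) = -4*(-80) = 320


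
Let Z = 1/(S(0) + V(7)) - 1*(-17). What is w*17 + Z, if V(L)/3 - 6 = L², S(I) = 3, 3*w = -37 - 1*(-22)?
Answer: -11423/168 ≈ -67.994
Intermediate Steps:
w = -5 (w = (-37 - 1*(-22))/3 = (-37 + 22)/3 = (⅓)*(-15) = -5)
V(L) = 18 + 3*L²
Z = 2857/168 (Z = 1/(3 + (18 + 3*7²)) - 1*(-17) = 1/(3 + (18 + 3*49)) + 17 = 1/(3 + (18 + 147)) + 17 = 1/(3 + 165) + 17 = 1/168 + 17 = 2857/168 ≈ 17.006)
w*17 + Z = -5*17 + 2857/168 = -85 + 2857/168 = -11423/168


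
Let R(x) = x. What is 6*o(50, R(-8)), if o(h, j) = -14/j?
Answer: 21/2 ≈ 10.500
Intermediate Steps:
6*o(50, R(-8)) = 6*(-14/(-8)) = 6*(-14*(-⅛)) = 6*(7/4) = 21/2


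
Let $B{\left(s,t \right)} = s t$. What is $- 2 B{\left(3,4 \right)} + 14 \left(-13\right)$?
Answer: $-206$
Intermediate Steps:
$- 2 B{\left(3,4 \right)} + 14 \left(-13\right) = - 2 \cdot 3 \cdot 4 + 14 \left(-13\right) = \left(-2\right) 12 - 182 = -24 - 182 = -206$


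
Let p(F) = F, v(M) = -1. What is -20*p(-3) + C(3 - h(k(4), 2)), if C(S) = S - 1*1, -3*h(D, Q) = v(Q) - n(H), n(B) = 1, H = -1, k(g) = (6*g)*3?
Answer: 184/3 ≈ 61.333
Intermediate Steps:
k(g) = 18*g
h(D, Q) = ⅔ (h(D, Q) = -(-1 - 1*1)/3 = -(-1 - 1)/3 = -⅓*(-2) = ⅔)
C(S) = -1 + S (C(S) = S - 1 = -1 + S)
-20*p(-3) + C(3 - h(k(4), 2)) = -20*(-3) + (-1 + (3 - 1*⅔)) = 60 + (-1 + (3 - ⅔)) = 60 + (-1 + 7/3) = 60 + 4/3 = 184/3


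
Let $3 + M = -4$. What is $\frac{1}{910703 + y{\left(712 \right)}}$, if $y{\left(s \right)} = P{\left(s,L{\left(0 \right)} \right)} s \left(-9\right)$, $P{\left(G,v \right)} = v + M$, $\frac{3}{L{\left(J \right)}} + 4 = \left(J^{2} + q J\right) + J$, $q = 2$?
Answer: $\frac{1}{960365} \approx 1.0413 \cdot 10^{-6}$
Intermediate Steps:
$M = -7$ ($M = -3 - 4 = -7$)
$L{\left(J \right)} = \frac{3}{-4 + J^{2} + 3 J}$ ($L{\left(J \right)} = \frac{3}{-4 + \left(\left(J^{2} + 2 J\right) + J\right)} = \frac{3}{-4 + \left(J^{2} + 3 J\right)} = \frac{3}{-4 + J^{2} + 3 J}$)
$P{\left(G,v \right)} = -7 + v$ ($P{\left(G,v \right)} = v - 7 = -7 + v$)
$y{\left(s \right)} = \frac{279 s}{4}$ ($y{\left(s \right)} = \left(-7 + \frac{3}{-4 + 0^{2} + 3 \cdot 0}\right) s \left(-9\right) = \left(-7 + \frac{3}{-4 + 0 + 0}\right) s \left(-9\right) = \left(-7 + \frac{3}{-4}\right) s \left(-9\right) = \left(-7 + 3 \left(- \frac{1}{4}\right)\right) s \left(-9\right) = \left(-7 - \frac{3}{4}\right) s \left(-9\right) = - \frac{31 s}{4} \left(-9\right) = \frac{279 s}{4}$)
$\frac{1}{910703 + y{\left(712 \right)}} = \frac{1}{910703 + \frac{279}{4} \cdot 712} = \frac{1}{910703 + 49662} = \frac{1}{960365}$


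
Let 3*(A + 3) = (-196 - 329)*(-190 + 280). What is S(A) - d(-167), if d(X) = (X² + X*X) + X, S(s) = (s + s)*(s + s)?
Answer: 992572425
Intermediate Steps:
A = -15753 (A = -3 + ((-196 - 329)*(-190 + 280))/3 = -3 + (-525*90)/3 = -3 + (⅓)*(-47250) = -3 - 15750 = -15753)
S(s) = 4*s² (S(s) = (2*s)*(2*s) = 4*s²)
d(X) = X + 2*X² (d(X) = (X² + X²) + X = 2*X² + X = X + 2*X²)
S(A) - d(-167) = 4*(-15753)² - (-167)*(1 + 2*(-167)) = 4*248157009 - (-167)*(1 - 334) = 992628036 - (-167)*(-333) = 992628036 - 1*55611 = 992628036 - 55611 = 992572425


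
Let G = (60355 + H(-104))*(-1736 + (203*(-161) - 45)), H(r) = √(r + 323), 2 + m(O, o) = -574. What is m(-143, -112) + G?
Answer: -2080075296 - 34464*√219 ≈ -2.0806e+9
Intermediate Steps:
m(O, o) = -576 (m(O, o) = -2 - 574 = -576)
H(r) = √(323 + r)
G = -2080074720 - 34464*√219 (G = (60355 + √(323 - 104))*(-1736 + (203*(-161) - 45)) = (60355 + √219)*(-1736 + (-32683 - 45)) = (60355 + √219)*(-1736 - 32728) = (60355 + √219)*(-34464) = -2080074720 - 34464*√219 ≈ -2.0806e+9)
m(-143, -112) + G = -576 + (-2080074720 - 34464*√219) = -2080075296 - 34464*√219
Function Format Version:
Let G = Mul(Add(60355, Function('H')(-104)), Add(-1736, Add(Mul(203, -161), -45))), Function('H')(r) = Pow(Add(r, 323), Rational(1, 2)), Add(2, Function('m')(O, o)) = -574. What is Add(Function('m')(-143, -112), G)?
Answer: Add(-2080075296, Mul(-34464, Pow(219, Rational(1, 2)))) ≈ -2.0806e+9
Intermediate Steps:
Function('m')(O, o) = -576 (Function('m')(O, o) = Add(-2, -574) = -576)
Function('H')(r) = Pow(Add(323, r), Rational(1, 2))
G = Add(-2080074720, Mul(-34464, Pow(219, Rational(1, 2)))) (G = Mul(Add(60355, Pow(Add(323, -104), Rational(1, 2))), Add(-1736, Add(Mul(203, -161), -45))) = Mul(Add(60355, Pow(219, Rational(1, 2))), Add(-1736, Add(-32683, -45))) = Mul(Add(60355, Pow(219, Rational(1, 2))), Add(-1736, -32728)) = Mul(Add(60355, Pow(219, Rational(1, 2))), -34464) = Add(-2080074720, Mul(-34464, Pow(219, Rational(1, 2)))) ≈ -2.0806e+9)
Add(Function('m')(-143, -112), G) = Add(-576, Add(-2080074720, Mul(-34464, Pow(219, Rational(1, 2))))) = Add(-2080075296, Mul(-34464, Pow(219, Rational(1, 2))))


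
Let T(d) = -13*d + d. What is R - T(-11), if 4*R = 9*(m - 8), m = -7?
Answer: -663/4 ≈ -165.75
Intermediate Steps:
T(d) = -12*d
R = -135/4 (R = (9*(-7 - 8))/4 = (9*(-15))/4 = (¼)*(-135) = -135/4 ≈ -33.750)
R - T(-11) = -135/4 - (-12)*(-11) = -135/4 - 1*132 = -135/4 - 132 = -663/4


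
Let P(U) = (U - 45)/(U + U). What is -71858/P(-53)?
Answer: -3808474/49 ≈ -77724.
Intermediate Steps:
P(U) = (-45 + U)/(2*U) (P(U) = (-45 + U)/((2*U)) = (-45 + U)*(1/(2*U)) = (-45 + U)/(2*U))
-71858/P(-53) = -71858*(-106/(-45 - 53)) = -71858/((½)*(-1/53)*(-98)) = -71858/49/53 = -71858*53/49 = -3808474/49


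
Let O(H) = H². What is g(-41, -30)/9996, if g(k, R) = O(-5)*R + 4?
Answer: -373/4998 ≈ -0.074630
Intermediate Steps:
g(k, R) = 4 + 25*R (g(k, R) = (-5)²*R + 4 = 25*R + 4 = 4 + 25*R)
g(-41, -30)/9996 = (4 + 25*(-30))/9996 = (4 - 750)*(1/9996) = -746*1/9996 = -373/4998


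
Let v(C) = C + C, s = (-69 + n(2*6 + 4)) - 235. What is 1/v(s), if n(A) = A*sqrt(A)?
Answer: -1/480 ≈ -0.0020833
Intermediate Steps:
n(A) = A**(3/2)
s = -240 (s = (-69 + (2*6 + 4)**(3/2)) - 235 = (-69 + (12 + 4)**(3/2)) - 235 = (-69 + 16**(3/2)) - 235 = (-69 + 64) - 235 = -5 - 235 = -240)
v(C) = 2*C
1/v(s) = 1/(2*(-240)) = 1/(-480) = -1/480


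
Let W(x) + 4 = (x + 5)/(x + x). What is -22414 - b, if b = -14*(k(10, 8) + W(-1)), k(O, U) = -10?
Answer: -22638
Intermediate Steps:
W(x) = -4 + (5 + x)/(2*x) (W(x) = -4 + (x + 5)/(x + x) = -4 + (5 + x)/((2*x)) = -4 + (5 + x)*(1/(2*x)) = -4 + (5 + x)/(2*x))
b = 224 (b = -14*(-10 + (1/2)*(5 - 7*(-1))/(-1)) = -14*(-10 + (1/2)*(-1)*(5 + 7)) = -14*(-10 + (1/2)*(-1)*12) = -14*(-10 - 6) = -14*(-16) = 224)
-22414 - b = -22414 - 1*224 = -22414 - 224 = -22638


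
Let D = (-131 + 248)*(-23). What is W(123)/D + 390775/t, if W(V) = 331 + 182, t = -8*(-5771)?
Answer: 3938281/476008 ≈ 8.2736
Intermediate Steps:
t = 46168
D = -2691 (D = 117*(-23) = -2691)
W(V) = 513
W(123)/D + 390775/t = 513/(-2691) + 390775/46168 = 513*(-1/2691) + 390775*(1/46168) = -57/299 + 13475/1592 = 3938281/476008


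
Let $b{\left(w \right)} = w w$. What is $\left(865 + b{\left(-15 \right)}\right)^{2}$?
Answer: $1188100$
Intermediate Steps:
$b{\left(w \right)} = w^{2}$
$\left(865 + b{\left(-15 \right)}\right)^{2} = \left(865 + \left(-15\right)^{2}\right)^{2} = \left(865 + 225\right)^{2} = 1090^{2} = 1188100$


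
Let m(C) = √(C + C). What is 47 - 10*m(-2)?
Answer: 47 - 20*I ≈ 47.0 - 20.0*I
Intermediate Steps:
m(C) = √2*√C (m(C) = √(2*C) = √2*√C)
47 - 10*m(-2) = 47 - 10*√2*√(-2) = 47 - 10*√2*I*√2 = 47 - 20*I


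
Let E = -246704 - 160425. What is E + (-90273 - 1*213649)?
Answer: -711051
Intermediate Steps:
E = -407129
E + (-90273 - 1*213649) = -407129 + (-90273 - 1*213649) = -407129 + (-90273 - 213649) = -407129 - 303922 = -711051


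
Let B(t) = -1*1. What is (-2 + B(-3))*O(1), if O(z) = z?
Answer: -3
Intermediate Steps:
B(t) = -1
(-2 + B(-3))*O(1) = (-2 - 1)*1 = -3*1 = -3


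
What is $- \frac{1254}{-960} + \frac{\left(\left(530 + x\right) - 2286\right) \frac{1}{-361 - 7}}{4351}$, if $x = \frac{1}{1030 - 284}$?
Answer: $\frac{243998148}{186636145} \approx 1.3073$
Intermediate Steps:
$x = \frac{1}{746} \approx 0.0013405$
$- \frac{1254}{-960} + \frac{\left(\left(530 + x\right) - 2286\right) \frac{1}{-361 - 7}}{4351} = - \frac{1254}{-960} + \frac{\left(\left(530 + \frac{1}{746}\right) - 2286\right) \frac{1}{-361 - 7}}{4351} = \left(-1254\right) \left(- \frac{1}{960}\right) + \frac{\frac{395381}{746} - 2286}{-368} \cdot \frac{1}{4351} = \frac{209}{160} + \left(- \frac{1309975}{746}\right) \left(- \frac{1}{368}\right) \frac{1}{4351} = \frac{209}{160} + \frac{1309975}{274528} \cdot \frac{1}{4351} = \frac{209}{160} + \frac{1309975}{1194471328} = \frac{243998148}{186636145}$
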